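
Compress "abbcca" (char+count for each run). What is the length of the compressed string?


Input: abbcca
Runs:
  'a' x 1 => "a1"
  'b' x 2 => "b2"
  'c' x 2 => "c2"
  'a' x 1 => "a1"
Compressed: "a1b2c2a1"
Compressed length: 8

8


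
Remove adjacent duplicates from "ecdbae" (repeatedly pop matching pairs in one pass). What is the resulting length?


Input: ecdbae
Stack-based adjacent duplicate removal:
  Read 'e': push. Stack: e
  Read 'c': push. Stack: ec
  Read 'd': push. Stack: ecd
  Read 'b': push. Stack: ecdb
  Read 'a': push. Stack: ecdba
  Read 'e': push. Stack: ecdbae
Final stack: "ecdbae" (length 6)

6


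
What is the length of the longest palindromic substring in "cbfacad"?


Input: "cbfacad"
Checking substrings for palindromes:
  [3:6] "aca" (len 3) => palindrome
Longest palindromic substring: "aca" with length 3

3


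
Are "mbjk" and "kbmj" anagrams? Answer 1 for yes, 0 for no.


Strings: "mbjk", "kbmj"
Sorted first:  bjkm
Sorted second: bjkm
Sorted forms match => anagrams

1


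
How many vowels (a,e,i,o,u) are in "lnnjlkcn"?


Input: lnnjlkcn
Checking each character:
  'l' at position 0: consonant
  'n' at position 1: consonant
  'n' at position 2: consonant
  'j' at position 3: consonant
  'l' at position 4: consonant
  'k' at position 5: consonant
  'c' at position 6: consonant
  'n' at position 7: consonant
Total vowels: 0

0


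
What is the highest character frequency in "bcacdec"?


Input: bcacdec
Character counts:
  'a': 1
  'b': 1
  'c': 3
  'd': 1
  'e': 1
Maximum frequency: 3

3


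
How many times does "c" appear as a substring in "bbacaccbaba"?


Searching for "c" in "bbacaccbaba"
Scanning each position:
  Position 0: "b" => no
  Position 1: "b" => no
  Position 2: "a" => no
  Position 3: "c" => MATCH
  Position 4: "a" => no
  Position 5: "c" => MATCH
  Position 6: "c" => MATCH
  Position 7: "b" => no
  Position 8: "a" => no
  Position 9: "b" => no
  Position 10: "a" => no
Total occurrences: 3

3


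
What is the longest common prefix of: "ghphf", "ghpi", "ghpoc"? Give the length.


Words: ghphf, ghpi, ghpoc
  Position 0: all 'g' => match
  Position 1: all 'h' => match
  Position 2: all 'p' => match
  Position 3: ('h', 'i', 'o') => mismatch, stop
LCP = "ghp" (length 3)

3


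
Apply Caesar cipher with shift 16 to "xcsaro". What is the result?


Caesar cipher: shift "xcsaro" by 16
  'x' (pos 23) + 16 = pos 13 = 'n'
  'c' (pos 2) + 16 = pos 18 = 's'
  's' (pos 18) + 16 = pos 8 = 'i'
  'a' (pos 0) + 16 = pos 16 = 'q'
  'r' (pos 17) + 16 = pos 7 = 'h'
  'o' (pos 14) + 16 = pos 4 = 'e'
Result: nsiqhe

nsiqhe


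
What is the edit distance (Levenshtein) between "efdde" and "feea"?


Computing edit distance: "efdde" -> "feea"
DP table:
           f    e    e    a
      0    1    2    3    4
  e   1    1    1    2    3
  f   2    1    2    2    3
  d   3    2    2    3    3
  d   4    3    3    3    4
  e   5    4    3    3    4
Edit distance = dp[5][4] = 4

4


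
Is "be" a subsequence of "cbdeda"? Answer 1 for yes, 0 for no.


Check if "be" is a subsequence of "cbdeda"
Greedy scan:
  Position 0 ('c'): no match needed
  Position 1 ('b'): matches sub[0] = 'b'
  Position 2 ('d'): no match needed
  Position 3 ('e'): matches sub[1] = 'e'
  Position 4 ('d'): no match needed
  Position 5 ('a'): no match needed
All 2 characters matched => is a subsequence

1


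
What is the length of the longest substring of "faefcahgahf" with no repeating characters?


Input: "faefcahgahf"
Sliding window (track last position of each char):
  Position 0 ('f'): window [0,0] length 1 -- new best
  Position 1 ('a'): window [0,1] length 2 -- new best
  Position 2 ('e'): window [0,2] length 3 -- new best
  Position 3 ('f'): repeat (last at 0), move window start to 1
  Position 3 ('f'): window [1,3] length 3
  Position 4 ('c'): window [1,4] length 4 -- new best
  Position 5 ('a'): repeat (last at 1), move window start to 2
  Position 5 ('a'): window [2,5] length 4
  Position 6 ('h'): window [2,6] length 5 -- new best
  Position 7 ('g'): window [2,7] length 6 -- new best
  Position 8 ('a'): repeat (last at 5), move window start to 6
  Position 8 ('a'): window [6,8] length 3
  Position 9 ('h'): repeat (last at 6), move window start to 7
  Position 9 ('h'): window [7,9] length 3
  Position 10 ('f'): window [7,10] length 4
Longest substring with no repeats: "efcahg" with length 6

6


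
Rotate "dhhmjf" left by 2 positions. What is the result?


Input: "dhhmjf", rotate left by 2
First 2 characters: "dh"
Remaining characters: "hmjf"
Concatenate remaining + first: "hmjf" + "dh" = "hmjfdh"

hmjfdh


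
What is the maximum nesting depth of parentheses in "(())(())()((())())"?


Input: "(())(())()((())())"
Tracking depth:
  Position 0 '(': depth becomes 1
  Position 1 '(': depth becomes 2
  Position 2 ')': depth becomes 1
  Position 3 ')': depth becomes 0
  Position 4 '(': depth becomes 1
  Position 5 '(': depth becomes 2
  Position 6 ')': depth becomes 1
  Position 7 ')': depth becomes 0
  Position 8 '(': depth becomes 1
  Position 9 ')': depth becomes 0
  Position 10 '(': depth becomes 1
  Position 11 '(': depth becomes 2
  Position 12 '(': depth becomes 3
  Position 13 ')': depth becomes 2
  Position 14 ')': depth becomes 1
  Position 15 '(': depth becomes 2
  Position 16 ')': depth becomes 1
  Position 17 ')': depth becomes 0
Maximum depth reached: 3

3


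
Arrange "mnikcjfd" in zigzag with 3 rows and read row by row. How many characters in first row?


Zigzag "mnikcjfd" into 3 rows:
Placing characters:
  'm' => row 0
  'n' => row 1
  'i' => row 2
  'k' => row 1
  'c' => row 0
  'j' => row 1
  'f' => row 2
  'd' => row 1
Rows:
  Row 0: "mc"
  Row 1: "nkjd"
  Row 2: "if"
First row length: 2

2


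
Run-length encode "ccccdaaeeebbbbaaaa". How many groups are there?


Input: ccccdaaeeebbbbaaaa
Scanning for consecutive runs:
  Group 1: 'c' x 4 (positions 0-3)
  Group 2: 'd' x 1 (positions 4-4)
  Group 3: 'a' x 2 (positions 5-6)
  Group 4: 'e' x 3 (positions 7-9)
  Group 5: 'b' x 4 (positions 10-13)
  Group 6: 'a' x 4 (positions 14-17)
Total groups: 6

6


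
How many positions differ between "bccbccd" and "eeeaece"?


Comparing "bccbccd" and "eeeaece" position by position:
  Position 0: 'b' vs 'e' => DIFFER
  Position 1: 'c' vs 'e' => DIFFER
  Position 2: 'c' vs 'e' => DIFFER
  Position 3: 'b' vs 'a' => DIFFER
  Position 4: 'c' vs 'e' => DIFFER
  Position 5: 'c' vs 'c' => same
  Position 6: 'd' vs 'e' => DIFFER
Positions that differ: 6

6


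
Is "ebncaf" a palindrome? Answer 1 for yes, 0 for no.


Input: ebncaf
Reversed: facnbe
  Compare pos 0 ('e') with pos 5 ('f'): MISMATCH
  Compare pos 1 ('b') with pos 4 ('a'): MISMATCH
  Compare pos 2 ('n') with pos 3 ('c'): MISMATCH
Result: not a palindrome

0


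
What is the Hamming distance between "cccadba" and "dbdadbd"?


Comparing "cccadba" and "dbdadbd" position by position:
  Position 0: 'c' vs 'd' => differ
  Position 1: 'c' vs 'b' => differ
  Position 2: 'c' vs 'd' => differ
  Position 3: 'a' vs 'a' => same
  Position 4: 'd' vs 'd' => same
  Position 5: 'b' vs 'b' => same
  Position 6: 'a' vs 'd' => differ
Total differences (Hamming distance): 4

4


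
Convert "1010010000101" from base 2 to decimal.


Input: "1010010000101" in base 2
Positional expansion:
  Digit '1' (value 1) x 2^12 = 4096
  Digit '0' (value 0) x 2^11 = 0
  Digit '1' (value 1) x 2^10 = 1024
  Digit '0' (value 0) x 2^9 = 0
  Digit '0' (value 0) x 2^8 = 0
  Digit '1' (value 1) x 2^7 = 128
  Digit '0' (value 0) x 2^6 = 0
  Digit '0' (value 0) x 2^5 = 0
  Digit '0' (value 0) x 2^4 = 0
  Digit '0' (value 0) x 2^3 = 0
  Digit '1' (value 1) x 2^2 = 4
  Digit '0' (value 0) x 2^1 = 0
  Digit '1' (value 1) x 2^0 = 1
Sum = 5253

5253


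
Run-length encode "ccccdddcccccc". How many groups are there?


Input: ccccdddcccccc
Scanning for consecutive runs:
  Group 1: 'c' x 4 (positions 0-3)
  Group 2: 'd' x 3 (positions 4-6)
  Group 3: 'c' x 6 (positions 7-12)
Total groups: 3

3


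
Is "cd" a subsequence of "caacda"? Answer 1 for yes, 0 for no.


Check if "cd" is a subsequence of "caacda"
Greedy scan:
  Position 0 ('c'): matches sub[0] = 'c'
  Position 1 ('a'): no match needed
  Position 2 ('a'): no match needed
  Position 3 ('c'): no match needed
  Position 4 ('d'): matches sub[1] = 'd'
  Position 5 ('a'): no match needed
All 2 characters matched => is a subsequence

1


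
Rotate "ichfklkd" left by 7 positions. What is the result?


Input: "ichfklkd", rotate left by 7
First 7 characters: "ichfklk"
Remaining characters: "d"
Concatenate remaining + first: "d" + "ichfklk" = "dichfklk"

dichfklk


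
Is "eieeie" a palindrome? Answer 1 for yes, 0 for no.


Input: eieeie
Reversed: eieeie
  Compare pos 0 ('e') with pos 5 ('e'): match
  Compare pos 1 ('i') with pos 4 ('i'): match
  Compare pos 2 ('e') with pos 3 ('e'): match
Result: palindrome

1


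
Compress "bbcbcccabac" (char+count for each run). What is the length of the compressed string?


Input: bbcbcccabac
Runs:
  'b' x 2 => "b2"
  'c' x 1 => "c1"
  'b' x 1 => "b1"
  'c' x 3 => "c3"
  'a' x 1 => "a1"
  'b' x 1 => "b1"
  'a' x 1 => "a1"
  'c' x 1 => "c1"
Compressed: "b2c1b1c3a1b1a1c1"
Compressed length: 16

16


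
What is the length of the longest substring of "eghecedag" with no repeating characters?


Input: "eghecedag"
Sliding window (track last position of each char):
  Position 0 ('e'): window [0,0] length 1 -- new best
  Position 1 ('g'): window [0,1] length 2 -- new best
  Position 2 ('h'): window [0,2] length 3 -- new best
  Position 3 ('e'): repeat (last at 0), move window start to 1
  Position 3 ('e'): window [1,3] length 3
  Position 4 ('c'): window [1,4] length 4 -- new best
  Position 5 ('e'): repeat (last at 3), move window start to 4
  Position 5 ('e'): window [4,5] length 2
  Position 6 ('d'): window [4,6] length 3
  Position 7 ('a'): window [4,7] length 4
  Position 8 ('g'): window [4,8] length 5 -- new best
Longest substring with no repeats: "cedag" with length 5

5


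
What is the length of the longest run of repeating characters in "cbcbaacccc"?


Input: "cbcbaacccc"
Scanning for longest run:
  Position 1 ('b'): new char, reset run to 1
  Position 2 ('c'): new char, reset run to 1
  Position 3 ('b'): new char, reset run to 1
  Position 4 ('a'): new char, reset run to 1
  Position 5 ('a'): continues run of 'a', length=2
  Position 6 ('c'): new char, reset run to 1
  Position 7 ('c'): continues run of 'c', length=2
  Position 8 ('c'): continues run of 'c', length=3
  Position 9 ('c'): continues run of 'c', length=4
Longest run: 'c' with length 4

4


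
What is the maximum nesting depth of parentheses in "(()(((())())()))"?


Input: "(()(((())())()))"
Tracking depth:
  Position 0 '(': depth becomes 1
  Position 1 '(': depth becomes 2
  Position 2 ')': depth becomes 1
  Position 3 '(': depth becomes 2
  Position 4 '(': depth becomes 3
  Position 5 '(': depth becomes 4
  Position 6 '(': depth becomes 5
  Position 7 ')': depth becomes 4
  Position 8 ')': depth becomes 3
  Position 9 '(': depth becomes 4
  Position 10 ')': depth becomes 3
  Position 11 ')': depth becomes 2
  Position 12 '(': depth becomes 3
  Position 13 ')': depth becomes 2
  Position 14 ')': depth becomes 1
  Position 15 ')': depth becomes 0
Maximum depth reached: 5

5


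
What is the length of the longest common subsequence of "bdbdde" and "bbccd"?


LCS of "bdbdde" and "bbccd"
DP table:
           b    b    c    c    d
      0    0    0    0    0    0
  b   0    1    1    1    1    1
  d   0    1    1    1    1    2
  b   0    1    2    2    2    2
  d   0    1    2    2    2    3
  d   0    1    2    2    2    3
  e   0    1    2    2    2    3
LCS length = dp[6][5] = 3

3


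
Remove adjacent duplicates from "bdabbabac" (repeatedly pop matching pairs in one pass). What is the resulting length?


Input: bdabbabac
Stack-based adjacent duplicate removal:
  Read 'b': push. Stack: b
  Read 'd': push. Stack: bd
  Read 'a': push. Stack: bda
  Read 'b': push. Stack: bdab
  Read 'b': matches stack top 'b' => pop. Stack: bda
  Read 'a': matches stack top 'a' => pop. Stack: bd
  Read 'b': push. Stack: bdb
  Read 'a': push. Stack: bdba
  Read 'c': push. Stack: bdbac
Final stack: "bdbac" (length 5)

5


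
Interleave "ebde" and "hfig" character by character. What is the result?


Interleaving "ebde" and "hfig":
  Position 0: 'e' from first, 'h' from second => "eh"
  Position 1: 'b' from first, 'f' from second => "bf"
  Position 2: 'd' from first, 'i' from second => "di"
  Position 3: 'e' from first, 'g' from second => "eg"
Result: ehbfdieg

ehbfdieg


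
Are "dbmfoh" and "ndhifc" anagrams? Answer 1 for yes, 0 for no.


Strings: "dbmfoh", "ndhifc"
Sorted first:  bdfhmo
Sorted second: cdfhin
Differ at position 0: 'b' vs 'c' => not anagrams

0


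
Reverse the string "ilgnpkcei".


Input: ilgnpkcei
Reading characters right to left:
  Position 8: 'i'
  Position 7: 'e'
  Position 6: 'c'
  Position 5: 'k'
  Position 4: 'p'
  Position 3: 'n'
  Position 2: 'g'
  Position 1: 'l'
  Position 0: 'i'
Reversed: ieckpngli

ieckpngli


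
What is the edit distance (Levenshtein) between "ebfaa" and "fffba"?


Computing edit distance: "ebfaa" -> "fffba"
DP table:
           f    f    f    b    a
      0    1    2    3    4    5
  e   1    1    2    3    4    5
  b   2    2    2    3    3    4
  f   3    2    2    2    3    4
  a   4    3    3    3    3    3
  a   5    4    4    4    4    3
Edit distance = dp[5][5] = 3

3


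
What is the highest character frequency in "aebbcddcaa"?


Input: aebbcddcaa
Character counts:
  'a': 3
  'b': 2
  'c': 2
  'd': 2
  'e': 1
Maximum frequency: 3

3


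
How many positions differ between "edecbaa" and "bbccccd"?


Comparing "edecbaa" and "bbccccd" position by position:
  Position 0: 'e' vs 'b' => DIFFER
  Position 1: 'd' vs 'b' => DIFFER
  Position 2: 'e' vs 'c' => DIFFER
  Position 3: 'c' vs 'c' => same
  Position 4: 'b' vs 'c' => DIFFER
  Position 5: 'a' vs 'c' => DIFFER
  Position 6: 'a' vs 'd' => DIFFER
Positions that differ: 6

6


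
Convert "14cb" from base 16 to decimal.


Input: "14cb" in base 16
Positional expansion:
  Digit '1' (value 1) x 16^3 = 4096
  Digit '4' (value 4) x 16^2 = 1024
  Digit 'c' (value 12) x 16^1 = 192
  Digit 'b' (value 11) x 16^0 = 11
Sum = 5323

5323


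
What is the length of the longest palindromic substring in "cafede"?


Input: "cafede"
Checking substrings for palindromes:
  [3:6] "ede" (len 3) => palindrome
Longest palindromic substring: "ede" with length 3

3


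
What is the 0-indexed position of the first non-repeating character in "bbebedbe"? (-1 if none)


Input: bbebedbe
Character frequencies:
  'b': 4
  'd': 1
  'e': 3
Scanning left to right for freq == 1:
  Position 0 ('b'): freq=4, skip
  Position 1 ('b'): freq=4, skip
  Position 2 ('e'): freq=3, skip
  Position 3 ('b'): freq=4, skip
  Position 4 ('e'): freq=3, skip
  Position 5 ('d'): unique! => answer = 5

5


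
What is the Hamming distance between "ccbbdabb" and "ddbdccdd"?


Comparing "ccbbdabb" and "ddbdccdd" position by position:
  Position 0: 'c' vs 'd' => differ
  Position 1: 'c' vs 'd' => differ
  Position 2: 'b' vs 'b' => same
  Position 3: 'b' vs 'd' => differ
  Position 4: 'd' vs 'c' => differ
  Position 5: 'a' vs 'c' => differ
  Position 6: 'b' vs 'd' => differ
  Position 7: 'b' vs 'd' => differ
Total differences (Hamming distance): 7

7


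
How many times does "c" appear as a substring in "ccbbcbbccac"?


Searching for "c" in "ccbbcbbccac"
Scanning each position:
  Position 0: "c" => MATCH
  Position 1: "c" => MATCH
  Position 2: "b" => no
  Position 3: "b" => no
  Position 4: "c" => MATCH
  Position 5: "b" => no
  Position 6: "b" => no
  Position 7: "c" => MATCH
  Position 8: "c" => MATCH
  Position 9: "a" => no
  Position 10: "c" => MATCH
Total occurrences: 6

6


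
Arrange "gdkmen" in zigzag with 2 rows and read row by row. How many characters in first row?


Zigzag "gdkmen" into 2 rows:
Placing characters:
  'g' => row 0
  'd' => row 1
  'k' => row 0
  'm' => row 1
  'e' => row 0
  'n' => row 1
Rows:
  Row 0: "gke"
  Row 1: "dmn"
First row length: 3

3


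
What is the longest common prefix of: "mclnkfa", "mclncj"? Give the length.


Words: mclnkfa, mclncj
  Position 0: all 'm' => match
  Position 1: all 'c' => match
  Position 2: all 'l' => match
  Position 3: all 'n' => match
  Position 4: ('k', 'c') => mismatch, stop
LCP = "mcln" (length 4)

4


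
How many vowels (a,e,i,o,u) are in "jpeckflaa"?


Input: jpeckflaa
Checking each character:
  'j' at position 0: consonant
  'p' at position 1: consonant
  'e' at position 2: vowel (running total: 1)
  'c' at position 3: consonant
  'k' at position 4: consonant
  'f' at position 5: consonant
  'l' at position 6: consonant
  'a' at position 7: vowel (running total: 2)
  'a' at position 8: vowel (running total: 3)
Total vowels: 3

3


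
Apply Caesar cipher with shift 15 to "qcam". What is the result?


Caesar cipher: shift "qcam" by 15
  'q' (pos 16) + 15 = pos 5 = 'f'
  'c' (pos 2) + 15 = pos 17 = 'r'
  'a' (pos 0) + 15 = pos 15 = 'p'
  'm' (pos 12) + 15 = pos 1 = 'b'
Result: frpb

frpb


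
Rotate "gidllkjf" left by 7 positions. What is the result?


Input: "gidllkjf", rotate left by 7
First 7 characters: "gidllkj"
Remaining characters: "f"
Concatenate remaining + first: "f" + "gidllkj" = "fgidllkj"

fgidllkj


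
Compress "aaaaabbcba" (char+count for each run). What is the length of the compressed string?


Input: aaaaabbcba
Runs:
  'a' x 5 => "a5"
  'b' x 2 => "b2"
  'c' x 1 => "c1"
  'b' x 1 => "b1"
  'a' x 1 => "a1"
Compressed: "a5b2c1b1a1"
Compressed length: 10

10


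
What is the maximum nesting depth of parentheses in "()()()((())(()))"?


Input: "()()()((())(()))"
Tracking depth:
  Position 0 '(': depth becomes 1
  Position 1 ')': depth becomes 0
  Position 2 '(': depth becomes 1
  Position 3 ')': depth becomes 0
  Position 4 '(': depth becomes 1
  Position 5 ')': depth becomes 0
  Position 6 '(': depth becomes 1
  Position 7 '(': depth becomes 2
  Position 8 '(': depth becomes 3
  Position 9 ')': depth becomes 2
  Position 10 ')': depth becomes 1
  Position 11 '(': depth becomes 2
  Position 12 '(': depth becomes 3
  Position 13 ')': depth becomes 2
  Position 14 ')': depth becomes 1
  Position 15 ')': depth becomes 0
Maximum depth reached: 3

3


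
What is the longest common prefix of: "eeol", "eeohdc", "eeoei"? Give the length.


Words: eeol, eeohdc, eeoei
  Position 0: all 'e' => match
  Position 1: all 'e' => match
  Position 2: all 'o' => match
  Position 3: ('l', 'h', 'e') => mismatch, stop
LCP = "eeo" (length 3)

3


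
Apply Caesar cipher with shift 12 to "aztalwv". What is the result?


Caesar cipher: shift "aztalwv" by 12
  'a' (pos 0) + 12 = pos 12 = 'm'
  'z' (pos 25) + 12 = pos 11 = 'l'
  't' (pos 19) + 12 = pos 5 = 'f'
  'a' (pos 0) + 12 = pos 12 = 'm'
  'l' (pos 11) + 12 = pos 23 = 'x'
  'w' (pos 22) + 12 = pos 8 = 'i'
  'v' (pos 21) + 12 = pos 7 = 'h'
Result: mlfmxih

mlfmxih


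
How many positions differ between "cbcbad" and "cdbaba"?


Comparing "cbcbad" and "cdbaba" position by position:
  Position 0: 'c' vs 'c' => same
  Position 1: 'b' vs 'd' => DIFFER
  Position 2: 'c' vs 'b' => DIFFER
  Position 3: 'b' vs 'a' => DIFFER
  Position 4: 'a' vs 'b' => DIFFER
  Position 5: 'd' vs 'a' => DIFFER
Positions that differ: 5

5


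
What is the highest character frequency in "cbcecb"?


Input: cbcecb
Character counts:
  'b': 2
  'c': 3
  'e': 1
Maximum frequency: 3

3


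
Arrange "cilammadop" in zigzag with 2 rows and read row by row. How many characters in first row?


Zigzag "cilammadop" into 2 rows:
Placing characters:
  'c' => row 0
  'i' => row 1
  'l' => row 0
  'a' => row 1
  'm' => row 0
  'm' => row 1
  'a' => row 0
  'd' => row 1
  'o' => row 0
  'p' => row 1
Rows:
  Row 0: "clmao"
  Row 1: "iamdp"
First row length: 5

5


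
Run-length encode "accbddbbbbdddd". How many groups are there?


Input: accbddbbbbdddd
Scanning for consecutive runs:
  Group 1: 'a' x 1 (positions 0-0)
  Group 2: 'c' x 2 (positions 1-2)
  Group 3: 'b' x 1 (positions 3-3)
  Group 4: 'd' x 2 (positions 4-5)
  Group 5: 'b' x 4 (positions 6-9)
  Group 6: 'd' x 4 (positions 10-13)
Total groups: 6

6


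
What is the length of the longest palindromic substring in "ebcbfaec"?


Input: "ebcbfaec"
Checking substrings for palindromes:
  [1:4] "bcb" (len 3) => palindrome
Longest palindromic substring: "bcb" with length 3

3


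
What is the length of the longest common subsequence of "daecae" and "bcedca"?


LCS of "daecae" and "bcedca"
DP table:
           b    c    e    d    c    a
      0    0    0    0    0    0    0
  d   0    0    0    0    1    1    1
  a   0    0    0    0    1    1    2
  e   0    0    0    1    1    1    2
  c   0    0    1    1    1    2    2
  a   0    0    1    1    1    2    3
  e   0    0    1    2    2    2    3
LCS length = dp[6][6] = 3

3


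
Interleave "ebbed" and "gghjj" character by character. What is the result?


Interleaving "ebbed" and "gghjj":
  Position 0: 'e' from first, 'g' from second => "eg"
  Position 1: 'b' from first, 'g' from second => "bg"
  Position 2: 'b' from first, 'h' from second => "bh"
  Position 3: 'e' from first, 'j' from second => "ej"
  Position 4: 'd' from first, 'j' from second => "dj"
Result: egbgbhejdj

egbgbhejdj


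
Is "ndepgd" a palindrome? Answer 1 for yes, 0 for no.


Input: ndepgd
Reversed: dgpedn
  Compare pos 0 ('n') with pos 5 ('d'): MISMATCH
  Compare pos 1 ('d') with pos 4 ('g'): MISMATCH
  Compare pos 2 ('e') with pos 3 ('p'): MISMATCH
Result: not a palindrome

0


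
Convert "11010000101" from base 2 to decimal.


Input: "11010000101" in base 2
Positional expansion:
  Digit '1' (value 1) x 2^10 = 1024
  Digit '1' (value 1) x 2^9 = 512
  Digit '0' (value 0) x 2^8 = 0
  Digit '1' (value 1) x 2^7 = 128
  Digit '0' (value 0) x 2^6 = 0
  Digit '0' (value 0) x 2^5 = 0
  Digit '0' (value 0) x 2^4 = 0
  Digit '0' (value 0) x 2^3 = 0
  Digit '1' (value 1) x 2^2 = 4
  Digit '0' (value 0) x 2^1 = 0
  Digit '1' (value 1) x 2^0 = 1
Sum = 1669

1669


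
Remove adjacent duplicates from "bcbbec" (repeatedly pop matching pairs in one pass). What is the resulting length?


Input: bcbbec
Stack-based adjacent duplicate removal:
  Read 'b': push. Stack: b
  Read 'c': push. Stack: bc
  Read 'b': push. Stack: bcb
  Read 'b': matches stack top 'b' => pop. Stack: bc
  Read 'e': push. Stack: bce
  Read 'c': push. Stack: bcec
Final stack: "bcec" (length 4)

4


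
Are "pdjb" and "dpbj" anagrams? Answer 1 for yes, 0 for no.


Strings: "pdjb", "dpbj"
Sorted first:  bdjp
Sorted second: bdjp
Sorted forms match => anagrams

1


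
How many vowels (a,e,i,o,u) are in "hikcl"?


Input: hikcl
Checking each character:
  'h' at position 0: consonant
  'i' at position 1: vowel (running total: 1)
  'k' at position 2: consonant
  'c' at position 3: consonant
  'l' at position 4: consonant
Total vowels: 1

1


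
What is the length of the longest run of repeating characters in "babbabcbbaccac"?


Input: "babbabcbbaccac"
Scanning for longest run:
  Position 1 ('a'): new char, reset run to 1
  Position 2 ('b'): new char, reset run to 1
  Position 3 ('b'): continues run of 'b', length=2
  Position 4 ('a'): new char, reset run to 1
  Position 5 ('b'): new char, reset run to 1
  Position 6 ('c'): new char, reset run to 1
  Position 7 ('b'): new char, reset run to 1
  Position 8 ('b'): continues run of 'b', length=2
  Position 9 ('a'): new char, reset run to 1
  Position 10 ('c'): new char, reset run to 1
  Position 11 ('c'): continues run of 'c', length=2
  Position 12 ('a'): new char, reset run to 1
  Position 13 ('c'): new char, reset run to 1
Longest run: 'b' with length 2

2


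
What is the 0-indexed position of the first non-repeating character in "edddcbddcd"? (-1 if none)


Input: edddcbddcd
Character frequencies:
  'b': 1
  'c': 2
  'd': 6
  'e': 1
Scanning left to right for freq == 1:
  Position 0 ('e'): unique! => answer = 0

0


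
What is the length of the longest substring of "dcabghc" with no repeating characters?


Input: "dcabghc"
Sliding window (track last position of each char):
  Position 0 ('d'): window [0,0] length 1 -- new best
  Position 1 ('c'): window [0,1] length 2 -- new best
  Position 2 ('a'): window [0,2] length 3 -- new best
  Position 3 ('b'): window [0,3] length 4 -- new best
  Position 4 ('g'): window [0,4] length 5 -- new best
  Position 5 ('h'): window [0,5] length 6 -- new best
  Position 6 ('c'): repeat (last at 1), move window start to 2
  Position 6 ('c'): window [2,6] length 5
Longest substring with no repeats: "dcabgh" with length 6

6


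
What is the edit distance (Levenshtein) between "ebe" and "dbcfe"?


Computing edit distance: "ebe" -> "dbcfe"
DP table:
           d    b    c    f    e
      0    1    2    3    4    5
  e   1    1    2    3    4    4
  b   2    2    1    2    3    4
  e   3    3    2    2    3    3
Edit distance = dp[3][5] = 3

3


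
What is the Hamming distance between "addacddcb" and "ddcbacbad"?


Comparing "addacddcb" and "ddcbacbad" position by position:
  Position 0: 'a' vs 'd' => differ
  Position 1: 'd' vs 'd' => same
  Position 2: 'd' vs 'c' => differ
  Position 3: 'a' vs 'b' => differ
  Position 4: 'c' vs 'a' => differ
  Position 5: 'd' vs 'c' => differ
  Position 6: 'd' vs 'b' => differ
  Position 7: 'c' vs 'a' => differ
  Position 8: 'b' vs 'd' => differ
Total differences (Hamming distance): 8

8


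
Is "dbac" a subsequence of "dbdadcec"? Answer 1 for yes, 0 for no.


Check if "dbac" is a subsequence of "dbdadcec"
Greedy scan:
  Position 0 ('d'): matches sub[0] = 'd'
  Position 1 ('b'): matches sub[1] = 'b'
  Position 2 ('d'): no match needed
  Position 3 ('a'): matches sub[2] = 'a'
  Position 4 ('d'): no match needed
  Position 5 ('c'): matches sub[3] = 'c'
  Position 6 ('e'): no match needed
  Position 7 ('c'): no match needed
All 4 characters matched => is a subsequence

1


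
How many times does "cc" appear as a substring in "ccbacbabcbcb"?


Searching for "cc" in "ccbacbabcbcb"
Scanning each position:
  Position 0: "cc" => MATCH
  Position 1: "cb" => no
  Position 2: "ba" => no
  Position 3: "ac" => no
  Position 4: "cb" => no
  Position 5: "ba" => no
  Position 6: "ab" => no
  Position 7: "bc" => no
  Position 8: "cb" => no
  Position 9: "bc" => no
  Position 10: "cb" => no
Total occurrences: 1

1


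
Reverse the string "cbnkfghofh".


Input: cbnkfghofh
Reading characters right to left:
  Position 9: 'h'
  Position 8: 'f'
  Position 7: 'o'
  Position 6: 'h'
  Position 5: 'g'
  Position 4: 'f'
  Position 3: 'k'
  Position 2: 'n'
  Position 1: 'b'
  Position 0: 'c'
Reversed: hfohgfknbc

hfohgfknbc


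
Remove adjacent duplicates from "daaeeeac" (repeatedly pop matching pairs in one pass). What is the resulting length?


Input: daaeeeac
Stack-based adjacent duplicate removal:
  Read 'd': push. Stack: d
  Read 'a': push. Stack: da
  Read 'a': matches stack top 'a' => pop. Stack: d
  Read 'e': push. Stack: de
  Read 'e': matches stack top 'e' => pop. Stack: d
  Read 'e': push. Stack: de
  Read 'a': push. Stack: dea
  Read 'c': push. Stack: deac
Final stack: "deac" (length 4)

4


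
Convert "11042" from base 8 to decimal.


Input: "11042" in base 8
Positional expansion:
  Digit '1' (value 1) x 8^4 = 4096
  Digit '1' (value 1) x 8^3 = 512
  Digit '0' (value 0) x 8^2 = 0
  Digit '4' (value 4) x 8^1 = 32
  Digit '2' (value 2) x 8^0 = 2
Sum = 4642

4642


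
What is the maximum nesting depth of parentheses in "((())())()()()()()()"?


Input: "((())())()()()()()()"
Tracking depth:
  Position 0 '(': depth becomes 1
  Position 1 '(': depth becomes 2
  Position 2 '(': depth becomes 3
  Position 3 ')': depth becomes 2
  Position 4 ')': depth becomes 1
  Position 5 '(': depth becomes 2
  Position 6 ')': depth becomes 1
  Position 7 ')': depth becomes 0
  Position 8 '(': depth becomes 1
  Position 9 ')': depth becomes 0
  Position 10 '(': depth becomes 1
  Position 11 ')': depth becomes 0
  Position 12 '(': depth becomes 1
  Position 13 ')': depth becomes 0
  Position 14 '(': depth becomes 1
  Position 15 ')': depth becomes 0
  Position 16 '(': depth becomes 1
  Position 17 ')': depth becomes 0
  Position 18 '(': depth becomes 1
  Position 19 ')': depth becomes 0
Maximum depth reached: 3

3


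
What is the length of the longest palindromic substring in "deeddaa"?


Input: "deeddaa"
Checking substrings for palindromes:
  [0:4] "deed" (len 4) => palindrome
  [1:3] "ee" (len 2) => palindrome
  [3:5] "dd" (len 2) => palindrome
  [5:7] "aa" (len 2) => palindrome
Longest palindromic substring: "deed" with length 4

4


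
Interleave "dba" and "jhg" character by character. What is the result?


Interleaving "dba" and "jhg":
  Position 0: 'd' from first, 'j' from second => "dj"
  Position 1: 'b' from first, 'h' from second => "bh"
  Position 2: 'a' from first, 'g' from second => "ag"
Result: djbhag

djbhag


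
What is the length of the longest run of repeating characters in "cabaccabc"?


Input: "cabaccabc"
Scanning for longest run:
  Position 1 ('a'): new char, reset run to 1
  Position 2 ('b'): new char, reset run to 1
  Position 3 ('a'): new char, reset run to 1
  Position 4 ('c'): new char, reset run to 1
  Position 5 ('c'): continues run of 'c', length=2
  Position 6 ('a'): new char, reset run to 1
  Position 7 ('b'): new char, reset run to 1
  Position 8 ('c'): new char, reset run to 1
Longest run: 'c' with length 2

2


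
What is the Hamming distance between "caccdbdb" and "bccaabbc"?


Comparing "caccdbdb" and "bccaabbc" position by position:
  Position 0: 'c' vs 'b' => differ
  Position 1: 'a' vs 'c' => differ
  Position 2: 'c' vs 'c' => same
  Position 3: 'c' vs 'a' => differ
  Position 4: 'd' vs 'a' => differ
  Position 5: 'b' vs 'b' => same
  Position 6: 'd' vs 'b' => differ
  Position 7: 'b' vs 'c' => differ
Total differences (Hamming distance): 6

6


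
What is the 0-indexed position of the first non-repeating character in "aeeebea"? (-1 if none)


Input: aeeebea
Character frequencies:
  'a': 2
  'b': 1
  'e': 4
Scanning left to right for freq == 1:
  Position 0 ('a'): freq=2, skip
  Position 1 ('e'): freq=4, skip
  Position 2 ('e'): freq=4, skip
  Position 3 ('e'): freq=4, skip
  Position 4 ('b'): unique! => answer = 4

4


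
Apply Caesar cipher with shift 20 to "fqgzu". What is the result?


Caesar cipher: shift "fqgzu" by 20
  'f' (pos 5) + 20 = pos 25 = 'z'
  'q' (pos 16) + 20 = pos 10 = 'k'
  'g' (pos 6) + 20 = pos 0 = 'a'
  'z' (pos 25) + 20 = pos 19 = 't'
  'u' (pos 20) + 20 = pos 14 = 'o'
Result: zkato

zkato


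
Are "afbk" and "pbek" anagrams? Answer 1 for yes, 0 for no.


Strings: "afbk", "pbek"
Sorted first:  abfk
Sorted second: bekp
Differ at position 0: 'a' vs 'b' => not anagrams

0


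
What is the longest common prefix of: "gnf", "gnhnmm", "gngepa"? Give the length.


Words: gnf, gnhnmm, gngepa
  Position 0: all 'g' => match
  Position 1: all 'n' => match
  Position 2: ('f', 'h', 'g') => mismatch, stop
LCP = "gn" (length 2)

2


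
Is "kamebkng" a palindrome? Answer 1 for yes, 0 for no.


Input: kamebkng
Reversed: gnkbemak
  Compare pos 0 ('k') with pos 7 ('g'): MISMATCH
  Compare pos 1 ('a') with pos 6 ('n'): MISMATCH
  Compare pos 2 ('m') with pos 5 ('k'): MISMATCH
  Compare pos 3 ('e') with pos 4 ('b'): MISMATCH
Result: not a palindrome

0


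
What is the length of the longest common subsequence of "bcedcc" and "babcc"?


LCS of "bcedcc" and "babcc"
DP table:
           b    a    b    c    c
      0    0    0    0    0    0
  b   0    1    1    1    1    1
  c   0    1    1    1    2    2
  e   0    1    1    1    2    2
  d   0    1    1    1    2    2
  c   0    1    1    1    2    3
  c   0    1    1    1    2    3
LCS length = dp[6][5] = 3

3


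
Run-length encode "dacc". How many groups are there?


Input: dacc
Scanning for consecutive runs:
  Group 1: 'd' x 1 (positions 0-0)
  Group 2: 'a' x 1 (positions 1-1)
  Group 3: 'c' x 2 (positions 2-3)
Total groups: 3

3


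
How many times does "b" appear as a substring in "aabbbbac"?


Searching for "b" in "aabbbbac"
Scanning each position:
  Position 0: "a" => no
  Position 1: "a" => no
  Position 2: "b" => MATCH
  Position 3: "b" => MATCH
  Position 4: "b" => MATCH
  Position 5: "b" => MATCH
  Position 6: "a" => no
  Position 7: "c" => no
Total occurrences: 4

4


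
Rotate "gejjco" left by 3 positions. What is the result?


Input: "gejjco", rotate left by 3
First 3 characters: "gej"
Remaining characters: "jco"
Concatenate remaining + first: "jco" + "gej" = "jcogej"

jcogej


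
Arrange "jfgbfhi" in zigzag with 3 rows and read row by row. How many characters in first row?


Zigzag "jfgbfhi" into 3 rows:
Placing characters:
  'j' => row 0
  'f' => row 1
  'g' => row 2
  'b' => row 1
  'f' => row 0
  'h' => row 1
  'i' => row 2
Rows:
  Row 0: "jf"
  Row 1: "fbh"
  Row 2: "gi"
First row length: 2

2


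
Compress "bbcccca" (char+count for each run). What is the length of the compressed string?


Input: bbcccca
Runs:
  'b' x 2 => "b2"
  'c' x 4 => "c4"
  'a' x 1 => "a1"
Compressed: "b2c4a1"
Compressed length: 6

6


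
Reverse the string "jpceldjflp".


Input: jpceldjflp
Reading characters right to left:
  Position 9: 'p'
  Position 8: 'l'
  Position 7: 'f'
  Position 6: 'j'
  Position 5: 'd'
  Position 4: 'l'
  Position 3: 'e'
  Position 2: 'c'
  Position 1: 'p'
  Position 0: 'j'
Reversed: plfjdlecpj

plfjdlecpj


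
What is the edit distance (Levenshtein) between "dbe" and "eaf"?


Computing edit distance: "dbe" -> "eaf"
DP table:
           e    a    f
      0    1    2    3
  d   1    1    2    3
  b   2    2    2    3
  e   3    2    3    3
Edit distance = dp[3][3] = 3

3


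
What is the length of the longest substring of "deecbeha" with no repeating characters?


Input: "deecbeha"
Sliding window (track last position of each char):
  Position 0 ('d'): window [0,0] length 1 -- new best
  Position 1 ('e'): window [0,1] length 2 -- new best
  Position 2 ('e'): repeat (last at 1), move window start to 2
  Position 2 ('e'): window [2,2] length 1
  Position 3 ('c'): window [2,3] length 2
  Position 4 ('b'): window [2,4] length 3 -- new best
  Position 5 ('e'): repeat (last at 2), move window start to 3
  Position 5 ('e'): window [3,5] length 3
  Position 6 ('h'): window [3,6] length 4 -- new best
  Position 7 ('a'): window [3,7] length 5 -- new best
Longest substring with no repeats: "cbeha" with length 5

5


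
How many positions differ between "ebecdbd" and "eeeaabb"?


Comparing "ebecdbd" and "eeeaabb" position by position:
  Position 0: 'e' vs 'e' => same
  Position 1: 'b' vs 'e' => DIFFER
  Position 2: 'e' vs 'e' => same
  Position 3: 'c' vs 'a' => DIFFER
  Position 4: 'd' vs 'a' => DIFFER
  Position 5: 'b' vs 'b' => same
  Position 6: 'd' vs 'b' => DIFFER
Positions that differ: 4

4


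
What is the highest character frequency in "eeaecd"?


Input: eeaecd
Character counts:
  'a': 1
  'c': 1
  'd': 1
  'e': 3
Maximum frequency: 3

3


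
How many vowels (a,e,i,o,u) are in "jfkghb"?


Input: jfkghb
Checking each character:
  'j' at position 0: consonant
  'f' at position 1: consonant
  'k' at position 2: consonant
  'g' at position 3: consonant
  'h' at position 4: consonant
  'b' at position 5: consonant
Total vowels: 0

0


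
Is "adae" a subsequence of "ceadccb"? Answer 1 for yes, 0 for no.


Check if "adae" is a subsequence of "ceadccb"
Greedy scan:
  Position 0 ('c'): no match needed
  Position 1 ('e'): no match needed
  Position 2 ('a'): matches sub[0] = 'a'
  Position 3 ('d'): matches sub[1] = 'd'
  Position 4 ('c'): no match needed
  Position 5 ('c'): no match needed
  Position 6 ('b'): no match needed
Only matched 2/4 characters => not a subsequence

0


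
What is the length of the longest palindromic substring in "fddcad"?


Input: "fddcad"
Checking substrings for palindromes:
  [1:3] "dd" (len 2) => palindrome
Longest palindromic substring: "dd" with length 2

2


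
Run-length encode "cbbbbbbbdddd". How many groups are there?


Input: cbbbbbbbdddd
Scanning for consecutive runs:
  Group 1: 'c' x 1 (positions 0-0)
  Group 2: 'b' x 7 (positions 1-7)
  Group 3: 'd' x 4 (positions 8-11)
Total groups: 3

3


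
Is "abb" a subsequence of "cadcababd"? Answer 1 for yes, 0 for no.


Check if "abb" is a subsequence of "cadcababd"
Greedy scan:
  Position 0 ('c'): no match needed
  Position 1 ('a'): matches sub[0] = 'a'
  Position 2 ('d'): no match needed
  Position 3 ('c'): no match needed
  Position 4 ('a'): no match needed
  Position 5 ('b'): matches sub[1] = 'b'
  Position 6 ('a'): no match needed
  Position 7 ('b'): matches sub[2] = 'b'
  Position 8 ('d'): no match needed
All 3 characters matched => is a subsequence

1


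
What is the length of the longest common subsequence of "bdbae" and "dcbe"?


LCS of "bdbae" and "dcbe"
DP table:
           d    c    b    e
      0    0    0    0    0
  b   0    0    0    1    1
  d   0    1    1    1    1
  b   0    1    1    2    2
  a   0    1    1    2    2
  e   0    1    1    2    3
LCS length = dp[5][4] = 3

3


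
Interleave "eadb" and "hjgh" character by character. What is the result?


Interleaving "eadb" and "hjgh":
  Position 0: 'e' from first, 'h' from second => "eh"
  Position 1: 'a' from first, 'j' from second => "aj"
  Position 2: 'd' from first, 'g' from second => "dg"
  Position 3: 'b' from first, 'h' from second => "bh"
Result: ehajdgbh

ehajdgbh


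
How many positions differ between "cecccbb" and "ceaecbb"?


Comparing "cecccbb" and "ceaecbb" position by position:
  Position 0: 'c' vs 'c' => same
  Position 1: 'e' vs 'e' => same
  Position 2: 'c' vs 'a' => DIFFER
  Position 3: 'c' vs 'e' => DIFFER
  Position 4: 'c' vs 'c' => same
  Position 5: 'b' vs 'b' => same
  Position 6: 'b' vs 'b' => same
Positions that differ: 2

2


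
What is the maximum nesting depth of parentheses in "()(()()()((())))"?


Input: "()(()()()((())))"
Tracking depth:
  Position 0 '(': depth becomes 1
  Position 1 ')': depth becomes 0
  Position 2 '(': depth becomes 1
  Position 3 '(': depth becomes 2
  Position 4 ')': depth becomes 1
  Position 5 '(': depth becomes 2
  Position 6 ')': depth becomes 1
  Position 7 '(': depth becomes 2
  Position 8 ')': depth becomes 1
  Position 9 '(': depth becomes 2
  Position 10 '(': depth becomes 3
  Position 11 '(': depth becomes 4
  Position 12 ')': depth becomes 3
  Position 13 ')': depth becomes 2
  Position 14 ')': depth becomes 1
  Position 15 ')': depth becomes 0
Maximum depth reached: 4

4


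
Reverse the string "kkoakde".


Input: kkoakde
Reading characters right to left:
  Position 6: 'e'
  Position 5: 'd'
  Position 4: 'k'
  Position 3: 'a'
  Position 2: 'o'
  Position 1: 'k'
  Position 0: 'k'
Reversed: edkaokk

edkaokk


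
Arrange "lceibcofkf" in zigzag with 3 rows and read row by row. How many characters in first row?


Zigzag "lceibcofkf" into 3 rows:
Placing characters:
  'l' => row 0
  'c' => row 1
  'e' => row 2
  'i' => row 1
  'b' => row 0
  'c' => row 1
  'o' => row 2
  'f' => row 1
  'k' => row 0
  'f' => row 1
Rows:
  Row 0: "lbk"
  Row 1: "cicff"
  Row 2: "eo"
First row length: 3

3


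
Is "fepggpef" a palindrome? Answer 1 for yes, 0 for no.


Input: fepggpef
Reversed: fepggpef
  Compare pos 0 ('f') with pos 7 ('f'): match
  Compare pos 1 ('e') with pos 6 ('e'): match
  Compare pos 2 ('p') with pos 5 ('p'): match
  Compare pos 3 ('g') with pos 4 ('g'): match
Result: palindrome

1


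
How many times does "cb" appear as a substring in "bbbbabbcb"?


Searching for "cb" in "bbbbabbcb"
Scanning each position:
  Position 0: "bb" => no
  Position 1: "bb" => no
  Position 2: "bb" => no
  Position 3: "ba" => no
  Position 4: "ab" => no
  Position 5: "bb" => no
  Position 6: "bc" => no
  Position 7: "cb" => MATCH
Total occurrences: 1

1
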